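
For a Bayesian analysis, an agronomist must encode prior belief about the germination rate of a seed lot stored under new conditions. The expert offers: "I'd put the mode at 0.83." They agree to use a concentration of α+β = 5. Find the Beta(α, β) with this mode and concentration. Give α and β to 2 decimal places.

For α,β > 1 the Beta mode is (α−1)/(α+β−2). With α+β = 5, the mode is (α−1)/3.
Set (α−1)/3 = 0.83 → α = 1 + 0.83·3 = 3.49.
β = 5 − α = 1.51.

α = 3.49, β = 1.51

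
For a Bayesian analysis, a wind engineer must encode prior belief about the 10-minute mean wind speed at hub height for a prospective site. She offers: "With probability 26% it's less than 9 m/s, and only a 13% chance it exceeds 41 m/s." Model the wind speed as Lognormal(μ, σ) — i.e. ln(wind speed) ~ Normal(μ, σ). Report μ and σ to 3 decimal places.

μ ≈ 2.748, σ ≈ 0.857

If T ~ Lognormal(μ,σ) then ln T ~ Normal(μ,σ), so the p-quantile of ln T is μ + z_p·σ.
ln(9) = 2.197 and ln(41) = 3.714; z_{0.26} = -0.6433, z_{0.87} = 1.126.
σ = (3.714 − 2.197)/(1.126 − (-0.6433)) = 0.857.
μ = 2.197 − (-0.6433)·0.857 = 2.748.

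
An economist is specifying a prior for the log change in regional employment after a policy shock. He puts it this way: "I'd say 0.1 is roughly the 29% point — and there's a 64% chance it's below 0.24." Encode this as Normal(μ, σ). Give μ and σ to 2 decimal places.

μ = 0.18, σ = 0.15

For Normal(μ,σ), the p-quantile is μ + z_p·σ. Here z_{0.29} = -0.5534, z_{0.64} = 0.3585.
So 0.1 = μ − 0.5534σ and 0.24 = μ + 0.3585σ.
Subtracting: σ = (0.24 − 0.1)/(0.3585 − (-0.5534)) = 0.15.
Then μ = 0.1 − (-0.5534)·0.15 = 0.18.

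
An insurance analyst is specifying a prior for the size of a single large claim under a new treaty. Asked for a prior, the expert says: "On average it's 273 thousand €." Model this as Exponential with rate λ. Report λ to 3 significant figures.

λ ≈ 0.00366

Exponential mean = 1/λ, so λ = 1/273.0 = 0.00366.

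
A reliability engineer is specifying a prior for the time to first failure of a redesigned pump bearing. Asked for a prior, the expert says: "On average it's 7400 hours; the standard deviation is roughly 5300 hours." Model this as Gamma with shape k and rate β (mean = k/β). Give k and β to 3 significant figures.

k ≈ 1.95, β ≈ 0.000263

For Gamma(k, rate β): mean = k/β, variance = k/β², so CV = 1/√k.
CV = SD/mean = 5300/7400 = 0.7162, hence k = 1/CV² = 1.95.
Then β = k/mean = 1.95/7400 = 0.000263.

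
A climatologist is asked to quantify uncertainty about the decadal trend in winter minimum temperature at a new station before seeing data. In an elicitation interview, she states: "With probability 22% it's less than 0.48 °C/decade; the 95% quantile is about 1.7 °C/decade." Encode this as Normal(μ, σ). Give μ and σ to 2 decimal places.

The p-quantile of Normal(μ,σ) is μ + z_p·σ, with z_{0.22} = -0.7722 and z_{0.95} = 1.645.
Eliminate σ: μ = (z₂·x₁ − z₁·x₂)/(z₂ − z₁) = (1.645·0.48 − (-0.7722)·1.7)/2.417 = 0.87.
Then σ = (x₂ − x₁)/(z₂ − z₁) = (1.7 − 0.48)/2.417 = 0.50.

μ = 0.87, σ = 0.50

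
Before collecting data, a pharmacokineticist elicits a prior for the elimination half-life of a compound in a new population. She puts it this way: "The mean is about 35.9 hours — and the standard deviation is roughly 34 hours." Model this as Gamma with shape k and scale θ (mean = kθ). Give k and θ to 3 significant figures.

k ≈ 1.11, θ ≈ 32.2

For Gamma(k, scale θ): mean = kθ, variance = kθ², so CV = 1/√k.
CV = SD/mean = 34/35.9 = 0.9471, hence k = 1/CV² = 1.11.
Then θ = mean/k = 35.9/1.11 = 32.2.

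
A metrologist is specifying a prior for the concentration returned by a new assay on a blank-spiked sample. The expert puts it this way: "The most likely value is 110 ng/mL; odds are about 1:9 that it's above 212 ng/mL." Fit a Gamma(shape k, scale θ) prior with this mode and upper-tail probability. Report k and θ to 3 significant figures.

Gamma(k,θ) with k>1 has mode (k−1)θ, so θ = 110/(k−1).
Need P(X < 212) = 0.9 with θ tied to k this way. Start at k = 2, θ = 110: P(X<212) ≈ 0.574.
Too low — raise k to concentrate. Iterating converges to k ≈ 5.45.
Then θ = 110/(5.45−1) ≈ 24.7.

k ≈ 5.45, θ ≈ 24.7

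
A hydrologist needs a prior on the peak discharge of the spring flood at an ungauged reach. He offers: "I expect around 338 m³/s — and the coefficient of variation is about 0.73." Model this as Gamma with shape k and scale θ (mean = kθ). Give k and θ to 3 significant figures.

For Gamma(k, scale θ): mean = kθ, variance = kθ², so CV = 1/√k.
CV = 0.73, hence k = 1/CV² = 1.88.
Then θ = mean/k = 338/1.88 = 180.

k ≈ 1.88, θ ≈ 180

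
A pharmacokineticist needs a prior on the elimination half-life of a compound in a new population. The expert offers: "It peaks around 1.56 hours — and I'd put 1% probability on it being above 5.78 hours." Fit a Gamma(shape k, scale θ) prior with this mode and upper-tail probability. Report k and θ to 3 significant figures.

Gamma(k,θ) with k>1 has mode (k−1)θ, so θ = 1.56/(k−1).
Need P(X < 5.78) = 0.99 with θ tied to k this way. Start at k = 2, θ = 1.56: P(X<5.78) ≈ 0.884.
Too low — raise k to concentrate. Iterating converges to k ≈ 3.49.
Then θ = 1.56/(3.49−1) ≈ 0.627.

k ≈ 3.49, θ ≈ 0.627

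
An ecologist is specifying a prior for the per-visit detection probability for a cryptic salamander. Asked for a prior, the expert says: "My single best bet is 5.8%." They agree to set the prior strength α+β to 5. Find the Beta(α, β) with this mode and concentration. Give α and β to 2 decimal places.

α = 1.17, β = 3.83

For α,β > 1 the Beta mode is (α−1)/(α+β−2). With α+β = 5, the mode is (α−1)/3.
Set (α−1)/3 = 0.058 → α = 1 + 0.058·3 = 1.17.
β = 5 − α = 3.83.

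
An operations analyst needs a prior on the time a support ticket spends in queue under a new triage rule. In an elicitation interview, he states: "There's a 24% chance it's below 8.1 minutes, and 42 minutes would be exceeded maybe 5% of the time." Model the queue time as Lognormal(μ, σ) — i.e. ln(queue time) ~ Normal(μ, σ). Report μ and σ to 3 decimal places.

If T ~ Lognormal(μ,σ) then ln T ~ Normal(μ,σ), so the p-quantile of ln T is μ + z_p·σ.
ln(8.1) = 2.092 and ln(42) = 3.738; z_{0.24} = -0.7063, z_{0.95} = 1.645.
σ = (3.738 − 2.092)/(1.645 − (-0.7063)) = 0.700.
μ = 2.092 − (-0.7063)·0.700 = 2.586.

μ ≈ 2.586, σ ≈ 0.700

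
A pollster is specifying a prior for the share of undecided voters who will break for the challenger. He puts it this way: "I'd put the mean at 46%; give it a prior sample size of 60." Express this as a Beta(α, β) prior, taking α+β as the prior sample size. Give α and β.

Under the effective-sample-size interpretation, Beta(α, β) has prior mean α/(α+β) and prior sample size α+β.
So α+β = 60 and α/(α+β) = 0.46, giving α = 0.46·60 = 27.6 and β = 60 − 27.6 = 32.4.

α = 27.6, β = 32.4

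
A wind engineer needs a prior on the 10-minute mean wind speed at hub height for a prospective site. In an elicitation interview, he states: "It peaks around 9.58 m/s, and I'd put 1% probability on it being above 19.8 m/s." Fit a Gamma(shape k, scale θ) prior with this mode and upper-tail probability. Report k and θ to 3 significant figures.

Gamma(k,θ) with k>1 has mode (k−1)θ, so θ = 9.58/(k−1).
Need P(X < 19.8) = 0.99 with θ tied to k this way. Start at k = 2, θ = 9.58: P(X<19.8) ≈ 0.612.
Too low — raise k to concentrate. Iterating converges to k ≈ 10.3.
Then θ = 9.58/(10.3−1) ≈ 1.03.

k ≈ 10.3, θ ≈ 1.03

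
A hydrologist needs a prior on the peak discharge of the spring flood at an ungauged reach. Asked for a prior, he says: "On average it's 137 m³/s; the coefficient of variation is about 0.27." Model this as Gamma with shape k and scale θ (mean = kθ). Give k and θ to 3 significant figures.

For Gamma(k, scale θ): mean = kθ, variance = kθ², so CV = 1/√k.
CV = 0.27, hence k = 1/CV² = 13.7.
Then θ = mean/k = 137/13.7 = 9.99.

k ≈ 13.7, θ ≈ 9.99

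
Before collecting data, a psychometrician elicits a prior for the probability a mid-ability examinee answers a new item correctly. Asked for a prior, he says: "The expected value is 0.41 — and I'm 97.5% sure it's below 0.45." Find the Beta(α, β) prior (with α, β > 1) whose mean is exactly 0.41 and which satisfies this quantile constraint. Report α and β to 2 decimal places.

α ≈ 241.02, β ≈ 346.83

With mean 0.41 fixed, write α = 0.41s, β = 0.59s where s = α+β.
Need P(θ < 0.45) = 0.975 under Beta(0.41s, 0.59s). Normal approximation: (q−m)/√(m(1−m)/s) ≈ z_{0.975} = 1.96, so s ≈ 0.41·0.59·(1.96)²/(0.45−0.41)² = 580.8.
At s = 580.8: P(θ<0.45) ≈ 0.974. Adjusting to match 0.975 gives s ≈ 587.85.
So α = 0.41·587.85 ≈ 241.02, β = 0.59·587.85 ≈ 346.83.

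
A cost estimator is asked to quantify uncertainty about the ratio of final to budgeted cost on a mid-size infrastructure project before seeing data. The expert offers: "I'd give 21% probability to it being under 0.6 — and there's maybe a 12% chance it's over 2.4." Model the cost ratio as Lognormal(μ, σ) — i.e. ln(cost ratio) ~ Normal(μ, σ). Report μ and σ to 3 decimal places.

μ ≈ 0.053, σ ≈ 0.700

If T ~ Lognormal(μ,σ) then ln T ~ Normal(μ,σ), so the p-quantile of ln T is μ + z_p·σ.
ln(0.6) = -0.5108 and ln(2.4) = 0.8755; z_{0.21} = -0.8064, z_{0.88} = 1.175.
σ = (0.8755 − -0.5108)/(1.175 − (-0.8064)) = 0.700.
μ = -0.5108 − (-0.8064)·0.700 = 0.053.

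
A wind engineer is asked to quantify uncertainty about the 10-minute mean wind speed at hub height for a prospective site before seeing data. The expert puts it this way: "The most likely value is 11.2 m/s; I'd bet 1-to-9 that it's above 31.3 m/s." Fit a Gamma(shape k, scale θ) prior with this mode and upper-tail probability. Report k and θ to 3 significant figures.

k ≈ 2.81, θ ≈ 6.19

Gamma(k,θ) with k>1 has mode (k−1)θ, so θ = 11.2/(k−1).
Need P(X < 31.3) = 0.9 with θ tied to k this way. Start at k = 2, θ = 11.2: P(X<31.3) ≈ 0.768.
Too low — raise k to concentrate. Iterating converges to k ≈ 2.81.
Then θ = 11.2/(2.81−1) ≈ 6.19.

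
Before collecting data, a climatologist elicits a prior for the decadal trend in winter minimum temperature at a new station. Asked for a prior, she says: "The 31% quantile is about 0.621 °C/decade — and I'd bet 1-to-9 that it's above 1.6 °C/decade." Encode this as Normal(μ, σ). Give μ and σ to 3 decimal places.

The p-quantile of Normal(μ,σ) is μ + z_p·σ, with z_{0.31} = -0.4959 and z_{0.9} = 1.282.
Eliminate σ: μ = (z₂·x₁ − z₁·x₂)/(z₂ − z₁) = (1.282·0.621 − (-0.4959)·1.6)/1.777 = 0.894.
Then σ = (x₂ − x₁)/(z₂ − z₁) = (1.6 − 0.621)/1.777 = 0.551.

μ = 0.894, σ = 0.551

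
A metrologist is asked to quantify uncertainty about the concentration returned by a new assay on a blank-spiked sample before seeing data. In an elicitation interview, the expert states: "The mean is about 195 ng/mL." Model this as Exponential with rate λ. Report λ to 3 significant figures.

λ ≈ 0.00513

Exponential mean = 1/λ, so λ = 1/195.0 = 0.00513.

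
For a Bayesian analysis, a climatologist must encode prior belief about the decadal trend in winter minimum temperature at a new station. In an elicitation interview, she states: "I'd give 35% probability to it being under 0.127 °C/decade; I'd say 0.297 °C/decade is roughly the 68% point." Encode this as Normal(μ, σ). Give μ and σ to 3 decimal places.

μ = 0.204, σ = 0.199

For Normal(μ,σ), the p-quantile is μ + z_p·σ. Here z_{0.35} = -0.3853, z_{0.68} = 0.4677.
So 0.127 = μ − 0.3853σ and 0.297 = μ + 0.4677σ.
Subtracting: σ = (0.297 − 0.127)/(0.4677 − (-0.3853)) = 0.199.
Then μ = 0.127 − (-0.3853)·0.199 = 0.204.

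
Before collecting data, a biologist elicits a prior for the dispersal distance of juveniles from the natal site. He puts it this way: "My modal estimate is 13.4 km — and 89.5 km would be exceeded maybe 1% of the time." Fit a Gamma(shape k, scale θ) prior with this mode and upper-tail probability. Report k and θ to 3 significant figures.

Gamma(k,θ) with k>1 has mode (k−1)θ, so θ = 13.4/(k−1).
Need P(X < 89.5) = 0.99 with θ tied to k this way. Start at k = 2, θ = 13.4: P(X<89.5) ≈ 0.990.
Too high — lower k to spread out. Iterating converges to k ≈ 1.99.
Then θ = 13.4/(1.99−1) ≈ 13.5.

k ≈ 1.99, θ ≈ 13.5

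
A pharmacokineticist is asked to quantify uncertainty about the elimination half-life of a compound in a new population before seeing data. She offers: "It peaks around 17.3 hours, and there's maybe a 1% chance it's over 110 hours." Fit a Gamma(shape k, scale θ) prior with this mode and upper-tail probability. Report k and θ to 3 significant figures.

Gamma(k,θ) with k>1 has mode (k−1)θ, so θ = 17.3/(k−1).
Need P(X < 110) = 0.99 with θ tied to k this way. Start at k = 2, θ = 17.3: P(X<110) ≈ 0.987.
Too low — raise k to concentrate. Iterating converges to k ≈ 2.06.
Then θ = 17.3/(2.06−1) ≈ 16.3.

k ≈ 2.06, θ ≈ 16.3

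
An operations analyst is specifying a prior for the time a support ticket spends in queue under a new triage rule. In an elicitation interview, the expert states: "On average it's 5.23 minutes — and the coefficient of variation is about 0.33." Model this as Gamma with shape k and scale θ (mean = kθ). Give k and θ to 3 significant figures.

For Gamma(k, scale θ): mean = kθ, variance = kθ², so CV = 1/√k.
CV = 0.33, hence k = 1/CV² = 9.18.
Then θ = mean/k = 5.23/9.18 = 0.57.

k ≈ 9.18, θ ≈ 0.57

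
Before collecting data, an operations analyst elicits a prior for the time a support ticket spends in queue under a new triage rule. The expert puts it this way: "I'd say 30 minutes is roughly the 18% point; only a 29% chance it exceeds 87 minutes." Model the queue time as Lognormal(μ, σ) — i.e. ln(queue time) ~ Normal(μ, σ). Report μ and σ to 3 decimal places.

μ ≈ 4.065, σ ≈ 0.725

If T ~ Lognormal(μ,σ) then ln T ~ Normal(μ,σ), so the p-quantile of ln T is μ + z_p·σ.
ln(30) = 3.401 and ln(87) = 4.466; z_{0.18} = -0.9154, z_{0.71} = 0.5534.
σ = (4.466 − 3.401)/(0.5534 − (-0.9154)) = 0.725.
μ = 3.401 − (-0.9154)·0.725 = 4.065.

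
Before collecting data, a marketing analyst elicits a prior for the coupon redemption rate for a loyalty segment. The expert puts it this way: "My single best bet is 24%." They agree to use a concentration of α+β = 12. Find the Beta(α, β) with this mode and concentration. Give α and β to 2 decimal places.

For α,β > 1 the Beta mode is (α−1)/(α+β−2). With α+β = 12, the mode is (α−1)/10.
Set (α−1)/10 = 0.24 → α = 1 + 0.24·10 = 3.40.
β = 12 − α = 8.60.

α = 3.40, β = 8.60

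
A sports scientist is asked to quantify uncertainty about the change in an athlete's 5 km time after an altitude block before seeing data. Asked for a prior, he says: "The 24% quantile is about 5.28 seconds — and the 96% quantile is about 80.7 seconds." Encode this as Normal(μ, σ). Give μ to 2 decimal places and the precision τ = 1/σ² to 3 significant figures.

μ = 26.96, τ = 0.00106

The p-quantile of Normal(μ,σ) is μ + z_p·σ, with z_{0.24} = -0.7063 and z_{0.96} = 1.751.
Eliminate σ: μ = (z₂·x₁ − z₁·x₂)/(z₂ − z₁) = (1.751·5.28 − (-0.7063)·80.7)/2.457 = 26.96.
Then σ = (x₂ − x₁)/(z₂ − z₁) = (80.7 − 5.28)/2.457 = 30.70.
Precision τ = 1/σ² = 1/30.7² = 0.00106.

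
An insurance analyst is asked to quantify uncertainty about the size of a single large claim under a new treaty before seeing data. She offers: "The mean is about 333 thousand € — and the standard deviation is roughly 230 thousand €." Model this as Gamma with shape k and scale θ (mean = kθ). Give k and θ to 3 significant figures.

k ≈ 2.1, θ ≈ 159

For Gamma(k, scale θ): mean = kθ, variance = kθ², so CV = 1/√k.
CV = SD/mean = 230/333 = 0.6907, hence k = 1/CV² = 2.1.
Then θ = mean/k = 333/2.1 = 159.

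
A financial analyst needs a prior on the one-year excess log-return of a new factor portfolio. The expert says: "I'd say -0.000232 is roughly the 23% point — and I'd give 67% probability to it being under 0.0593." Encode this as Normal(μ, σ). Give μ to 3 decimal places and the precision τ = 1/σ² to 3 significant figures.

The p-quantile of Normal(μ,σ) is μ + z_p·σ, with z_{0.23} = -0.7388 and z_{0.67} = 0.4399.
Eliminate σ: μ = (z₂·x₁ − z₁·x₂)/(z₂ − z₁) = (0.4399·-0.000232 − (-0.7388)·0.0593)/1.179 = 0.037.
Then σ = (x₂ − x₁)/(z₂ − z₁) = (0.0593 − -0.000232)/1.179 = 0.051.
Precision τ = 1/σ² = 1/0.0505² = 392.

μ = 0.037, τ = 392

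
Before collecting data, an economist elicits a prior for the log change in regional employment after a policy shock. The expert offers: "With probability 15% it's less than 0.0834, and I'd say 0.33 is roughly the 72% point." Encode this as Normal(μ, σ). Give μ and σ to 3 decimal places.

μ = 0.241, σ = 0.152

For Normal(μ,σ), the p-quantile is μ + z_p·σ. Here z_{0.15} = -1.036, z_{0.72} = 0.5828.
So 0.0834 = μ − 1.036σ and 0.33 = μ + 0.5828σ.
Subtracting: σ = (0.33 − 0.0834)/(0.5828 − (-1.036)) = 0.152.
Then μ = 0.0834 − (-1.036)·0.152 = 0.241.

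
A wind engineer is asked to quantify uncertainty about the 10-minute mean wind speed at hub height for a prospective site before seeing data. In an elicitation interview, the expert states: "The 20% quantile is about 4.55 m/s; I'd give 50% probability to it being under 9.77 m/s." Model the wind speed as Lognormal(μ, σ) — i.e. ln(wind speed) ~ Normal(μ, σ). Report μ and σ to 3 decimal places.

If T ~ Lognormal(μ,σ) then ln T ~ Normal(μ,σ), so the p-quantile of ln T is μ + z_p·σ.
ln(4.55) = 1.515 and ln(9.77) = 2.279; z_{0.2} = -0.8416, z_{0.5} = 0.
σ = (2.279 − 1.515)/(0 − (-0.8416)) = 0.908.
μ = 1.515 − (-0.8416)·0.908 = 2.279.

μ ≈ 2.279, σ ≈ 0.908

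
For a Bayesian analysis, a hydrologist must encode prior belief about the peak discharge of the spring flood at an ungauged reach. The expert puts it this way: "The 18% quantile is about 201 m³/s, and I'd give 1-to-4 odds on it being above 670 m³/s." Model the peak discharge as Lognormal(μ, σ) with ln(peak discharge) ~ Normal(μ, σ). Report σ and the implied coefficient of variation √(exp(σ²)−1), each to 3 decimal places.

σ ≈ 0.685, CV ≈ 0.774

If T ~ Lognormal(μ,σ) then ln T ~ Normal(μ,σ), so the p-quantile of ln T is μ + z_p·σ.
ln(201) = 5.303 and ln(670) = 6.507; z_{0.18} = -0.9154, z_{0.8} = 0.8416.
σ = (6.507 − 5.303)/(0.8416 − (-0.9154)) = 0.685.
μ = 5.303 − (-0.9154)·0.685 = 5.931.
CV = √(exp(σ²)−1) = √(exp(0.4696)−1) = 0.774.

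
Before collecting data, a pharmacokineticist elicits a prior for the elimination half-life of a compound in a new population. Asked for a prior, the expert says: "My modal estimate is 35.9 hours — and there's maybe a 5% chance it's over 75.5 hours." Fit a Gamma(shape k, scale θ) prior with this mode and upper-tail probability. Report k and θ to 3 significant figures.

k ≈ 6, θ ≈ 7.18

Gamma(k,θ) with k>1 has mode (k−1)θ, so θ = 35.9/(k−1).
Need P(X < 75.5) = 0.95 with θ tied to k this way. Start at k = 2, θ = 35.9: P(X<75.5) ≈ 0.621.
Too low — raise k to concentrate. Iterating converges to k ≈ 6.
Then θ = 35.9/(6−1) ≈ 7.18.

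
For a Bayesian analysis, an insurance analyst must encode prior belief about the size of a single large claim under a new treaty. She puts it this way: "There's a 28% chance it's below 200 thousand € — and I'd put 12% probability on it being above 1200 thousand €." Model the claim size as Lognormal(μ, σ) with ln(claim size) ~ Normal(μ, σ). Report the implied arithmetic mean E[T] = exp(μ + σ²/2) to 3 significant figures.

If T ~ Lognormal(μ,σ) then ln T ~ Normal(μ,σ), so the p-quantile of ln T is μ + z_p·σ.
ln(200) = 5.298 and ln(1200) = 7.09; z_{0.28} = -0.5828, z_{0.88} = 1.175.
σ = (7.09 − 5.298)/(1.175 − (-0.5828)) = 1.019.
μ = 5.298 − (-0.5828)·1.019 = 5.892.
E[T] = exp(μ + σ²/2) = exp(5.892 + 0.5195) = 609 thousand €.

E[T] ≈ 609 thousand €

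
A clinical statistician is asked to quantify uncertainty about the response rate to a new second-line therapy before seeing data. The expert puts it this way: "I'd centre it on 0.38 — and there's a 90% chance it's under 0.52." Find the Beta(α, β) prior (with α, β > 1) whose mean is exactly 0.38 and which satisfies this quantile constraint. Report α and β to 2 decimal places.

With mean 0.38 fixed, write α = 0.38s, β = 0.62s where s = α+β.
Need P(θ < 0.52) = 0.9 under Beta(0.38s, 0.62s). Normal approximation: (q−m)/√(m(1−m)/s) ≈ z_{0.9} = 1.28, so s ≈ 0.38·0.62·(1.28)²/(0.52−0.38)² = 19.7.
At s = 19.7: P(θ<0.52) ≈ 0.898. Adjusting to match 0.9 gives s ≈ 20.12.
So α = 0.38·20.12 ≈ 7.65, β = 0.62·20.12 ≈ 12.47.

α ≈ 7.65, β ≈ 12.47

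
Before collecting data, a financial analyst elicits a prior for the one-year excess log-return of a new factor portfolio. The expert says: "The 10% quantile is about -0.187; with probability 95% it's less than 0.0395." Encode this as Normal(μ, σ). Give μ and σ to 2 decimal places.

μ = -0.09, σ = 0.08

For Normal(μ,σ), the p-quantile is μ + z_p·σ. Here z_{0.1} = -1.282, z_{0.95} = 1.645.
So -0.187 = μ − 1.282σ and 0.0395 = μ + 1.645σ.
Subtracting: σ = (0.0395 − -0.187)/(1.645 − (-1.282)) = 0.08.
Then μ = -0.187 − (-1.282)·0.08 = -0.09.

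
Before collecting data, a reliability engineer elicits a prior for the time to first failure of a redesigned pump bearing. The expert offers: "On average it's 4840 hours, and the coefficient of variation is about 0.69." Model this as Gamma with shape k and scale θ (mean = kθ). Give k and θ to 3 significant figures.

k ≈ 2.1, θ ≈ 2300

For Gamma(k, scale θ): mean = kθ, variance = kθ², so CV = 1/√k.
CV = 0.69, hence k = 1/CV² = 2.1.
Then θ = mean/k = 4840/2.1 = 2300.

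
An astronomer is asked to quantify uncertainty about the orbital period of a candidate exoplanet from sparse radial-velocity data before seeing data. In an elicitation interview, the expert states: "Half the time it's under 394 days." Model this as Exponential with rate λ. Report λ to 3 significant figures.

λ ≈ 0.00176

Exponential median = ln 2 / λ, so λ = ln 2 / 394.0 = 0.00176.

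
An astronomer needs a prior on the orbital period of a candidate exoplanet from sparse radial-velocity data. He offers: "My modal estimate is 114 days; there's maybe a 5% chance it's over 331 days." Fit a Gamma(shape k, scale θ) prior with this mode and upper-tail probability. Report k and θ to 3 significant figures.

k ≈ 3.34, θ ≈ 48.6

Gamma(k,θ) with k>1 has mode (k−1)θ, so θ = 114/(k−1).
Need P(X < 331) = 0.95 with θ tied to k this way. Start at k = 2, θ = 114: P(X<331) ≈ 0.786.
Too low — raise k to concentrate. Iterating converges to k ≈ 3.34.
Then θ = 114/(3.34−1) ≈ 48.6.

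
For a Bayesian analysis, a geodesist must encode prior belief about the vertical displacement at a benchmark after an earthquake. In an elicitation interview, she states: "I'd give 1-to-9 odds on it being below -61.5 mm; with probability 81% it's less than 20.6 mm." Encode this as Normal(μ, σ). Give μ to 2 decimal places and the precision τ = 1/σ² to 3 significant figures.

μ = -12.78, τ = 0.000692

For Normal(μ,σ), the p-quantile is μ + z_p·σ. Here z_{0.1} = -1.282, z_{0.81} = 0.8779.
So -61.5 = μ − 1.282σ and 20.6 = μ + 0.8779σ.
Subtracting: σ = (20.6 − -61.5)/(0.8779 − (-1.282)) = 38.02.
Then μ = -61.5 − (-1.282)·38.02 = -12.78.
Precision τ = 1/σ² = 1/38.02² = 0.000692.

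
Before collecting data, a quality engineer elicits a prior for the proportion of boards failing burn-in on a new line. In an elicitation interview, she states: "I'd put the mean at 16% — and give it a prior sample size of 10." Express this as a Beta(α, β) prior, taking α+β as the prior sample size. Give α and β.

Under the effective-sample-size interpretation, Beta(α, β) has prior mean α/(α+β) and prior sample size α+β.
So α+β = 10 and α/(α+β) = 0.16, giving α = 0.16·10 = 1.6 and β = 10 − 1.6 = 8.4.

α = 1.6, β = 8.4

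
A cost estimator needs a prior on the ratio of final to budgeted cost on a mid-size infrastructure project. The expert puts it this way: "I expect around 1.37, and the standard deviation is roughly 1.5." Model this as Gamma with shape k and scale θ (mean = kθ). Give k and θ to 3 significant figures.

k ≈ 0.834, θ ≈ 1.64

For Gamma(k, scale θ): mean = kθ, variance = kθ², so CV = 1/√k.
CV = SD/mean = 1.5/1.37 = 1.095, hence k = 1/CV² = 0.834.
Then θ = mean/k = 1.37/0.834 = 1.64.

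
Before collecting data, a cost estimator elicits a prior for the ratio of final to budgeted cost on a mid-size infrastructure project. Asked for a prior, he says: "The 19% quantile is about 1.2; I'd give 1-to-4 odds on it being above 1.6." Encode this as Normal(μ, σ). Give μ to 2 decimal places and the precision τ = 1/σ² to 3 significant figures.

μ = 1.40, τ = 18.5

The p-quantile of Normal(μ,σ) is μ + z_p·σ, with z_{0.19} = -0.8779 and z_{0.8} = 0.8416.
Eliminate σ: μ = (z₂·x₁ − z₁·x₂)/(z₂ − z₁) = (0.8416·1.2 − (-0.8779)·1.6)/1.72 = 1.40.
Then σ = (x₂ − x₁)/(z₂ − z₁) = (1.6 − 1.2)/1.72 = 0.23.
Precision τ = 1/σ² = 1/0.2326² = 18.5.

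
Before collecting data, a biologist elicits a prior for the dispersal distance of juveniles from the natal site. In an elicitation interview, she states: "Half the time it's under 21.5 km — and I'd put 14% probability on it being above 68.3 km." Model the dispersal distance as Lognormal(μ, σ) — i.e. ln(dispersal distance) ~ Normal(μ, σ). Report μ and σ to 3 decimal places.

If T ~ Lognormal(μ,σ) then ln T ~ Normal(μ,σ), so the p-quantile of ln T is μ + z_p·σ.
ln(21.5) = 3.068 and ln(68.3) = 4.224; z_{0.5} = 0, z_{0.86} = 1.08.
σ = (4.224 − 3.068)/(1.08 − (0)) = 1.070.
μ = 3.068 − (0)·1.070 = 3.068.

μ ≈ 3.068, σ ≈ 1.070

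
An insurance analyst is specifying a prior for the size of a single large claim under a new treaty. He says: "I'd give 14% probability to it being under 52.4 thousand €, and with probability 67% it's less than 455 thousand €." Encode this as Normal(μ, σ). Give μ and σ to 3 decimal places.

The p-quantile of Normal(μ,σ) is μ + z_p·σ, with z_{0.14} = -1.08 and z_{0.67} = 0.4399.
Eliminate σ: μ = (z₂·x₁ − z₁·x₂)/(z₂ − z₁) = (0.4399·52.4 − (-1.08)·455)/1.52 = 338.499.
Then σ = (x₂ − x₁)/(z₂ − z₁) = (455 − 52.4)/1.52 = 264.828.

μ = 338.499, σ = 264.828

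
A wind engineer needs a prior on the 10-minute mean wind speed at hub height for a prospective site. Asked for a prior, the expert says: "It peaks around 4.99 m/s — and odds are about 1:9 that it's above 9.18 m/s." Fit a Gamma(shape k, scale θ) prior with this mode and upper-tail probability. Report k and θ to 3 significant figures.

k ≈ 6.13, θ ≈ 0.972

Gamma(k,θ) with k>1 has mode (k−1)θ, so θ = 4.99/(k−1).
Need P(X < 9.18) = 0.9 with θ tied to k this way. Start at k = 2, θ = 4.99: P(X<9.18) ≈ 0.549.
Too low — raise k to concentrate. Iterating converges to k ≈ 6.13.
Then θ = 4.99/(6.13−1) ≈ 0.972.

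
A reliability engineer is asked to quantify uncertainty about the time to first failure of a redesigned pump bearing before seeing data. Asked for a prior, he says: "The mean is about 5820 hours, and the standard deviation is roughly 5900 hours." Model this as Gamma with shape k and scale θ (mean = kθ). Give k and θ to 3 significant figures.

For Gamma(k, scale θ): mean = kθ, variance = kθ², so CV = 1/√k.
CV = SD/mean = 5900/5820 = 1.014, hence k = 1/CV² = 0.973.
Then θ = mean/k = 5820/0.973 = 5980.

k ≈ 0.973, θ ≈ 5980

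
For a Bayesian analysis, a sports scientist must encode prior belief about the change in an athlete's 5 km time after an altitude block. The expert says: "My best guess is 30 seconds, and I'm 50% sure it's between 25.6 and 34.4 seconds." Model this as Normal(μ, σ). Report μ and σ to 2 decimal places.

A symmetric 50% interval runs μ ± z·σ with z = 0.6745.
Half-width = 4.4, so σ = 4.4/0.6745 = 6.52.
μ is the stated best guess, 30.00.

μ = 30.00, σ = 6.52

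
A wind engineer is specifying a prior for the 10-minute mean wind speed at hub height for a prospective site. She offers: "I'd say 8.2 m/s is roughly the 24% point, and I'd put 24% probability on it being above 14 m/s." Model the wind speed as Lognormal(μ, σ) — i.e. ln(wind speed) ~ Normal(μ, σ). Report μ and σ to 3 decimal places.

If T ~ Lognormal(μ,σ) then ln T ~ Normal(μ,σ), so the p-quantile of ln T is μ + z_p·σ.
ln(8.2) = 2.104 and ln(14) = 2.639; z_{0.24} = -0.7063, z_{0.76} = 0.7063.
σ = (2.639 − 2.104)/(0.7063 − (-0.7063)) = 0.379.
μ = 2.104 − (-0.7063)·0.379 = 2.372.

μ ≈ 2.372, σ ≈ 0.379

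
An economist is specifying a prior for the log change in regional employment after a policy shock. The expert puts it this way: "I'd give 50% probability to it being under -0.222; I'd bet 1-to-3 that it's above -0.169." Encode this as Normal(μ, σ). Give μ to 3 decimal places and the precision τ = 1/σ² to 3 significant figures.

For Normal(μ,σ), the p-quantile is μ + z_p·σ. Here z_{0.5} = 0, z_{0.75} = 0.6745.
So -0.222 = μ + 0σ and -0.169 = μ + 0.6745σ.
Subtracting: σ = (-0.169 − -0.222)/(0.6745 − (0)) = 0.079.
Then μ = -0.222 − (0)·0.079 = -0.222.
Precision τ = 1/σ² = 1/0.07858² = 162.

μ = -0.222, τ = 162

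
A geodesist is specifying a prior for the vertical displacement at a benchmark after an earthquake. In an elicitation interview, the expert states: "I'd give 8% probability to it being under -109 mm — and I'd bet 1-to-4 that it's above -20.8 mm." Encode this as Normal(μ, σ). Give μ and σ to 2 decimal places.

The p-quantile of Normal(μ,σ) is μ + z_p·σ, with z_{0.08} = -1.405 and z_{0.8} = 0.8416.
Eliminate σ: μ = (z₂·x₁ − z₁·x₂)/(z₂ − z₁) = (0.8416·-109 − (-1.405)·-20.8)/2.247 = -53.84.
Then σ = (x₂ − x₁)/(z₂ − z₁) = (-20.8 − -109)/2.247 = 39.26.

μ = -53.84, σ = 39.26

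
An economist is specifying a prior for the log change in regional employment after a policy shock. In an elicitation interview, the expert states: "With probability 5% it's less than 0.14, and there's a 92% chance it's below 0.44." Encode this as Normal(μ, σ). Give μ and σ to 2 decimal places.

The p-quantile of Normal(μ,σ) is μ + z_p·σ, with z_{0.05} = -1.645 and z_{0.92} = 1.405.
Eliminate σ: μ = (z₂·x₁ − z₁·x₂)/(z₂ − z₁) = (1.405·0.14 − (-1.645)·0.44)/3.05 = 0.30.
Then σ = (x₂ − x₁)/(z₂ − z₁) = (0.44 − 0.14)/3.05 = 0.10.

μ = 0.30, σ = 0.10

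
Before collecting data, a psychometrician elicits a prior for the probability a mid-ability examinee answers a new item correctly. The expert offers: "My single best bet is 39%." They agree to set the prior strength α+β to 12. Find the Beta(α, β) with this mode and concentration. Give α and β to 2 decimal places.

α = 4.90, β = 7.10

For α,β > 1 the Beta mode is (α−1)/(α+β−2). With α+β = 12, the mode is (α−1)/10.
Set (α−1)/10 = 0.39 → α = 1 + 0.39·10 = 4.90.
β = 12 − α = 7.10.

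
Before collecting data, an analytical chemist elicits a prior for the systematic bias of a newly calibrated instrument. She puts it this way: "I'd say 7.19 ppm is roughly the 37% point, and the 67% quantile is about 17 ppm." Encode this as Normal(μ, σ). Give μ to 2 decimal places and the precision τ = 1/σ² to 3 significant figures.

μ = 11.41, τ = 0.00619

The p-quantile of Normal(μ,σ) is μ + z_p·σ, with z_{0.37} = -0.3319 and z_{0.67} = 0.4399.
Eliminate σ: μ = (z₂·x₁ − z₁·x₂)/(z₂ − z₁) = (0.4399·7.19 − (-0.3319)·17)/0.7718 = 11.41.
Then σ = (x₂ − x₁)/(z₂ − z₁) = (17 − 7.19)/0.7718 = 12.71.
Precision τ = 1/σ² = 1/12.71² = 0.00619.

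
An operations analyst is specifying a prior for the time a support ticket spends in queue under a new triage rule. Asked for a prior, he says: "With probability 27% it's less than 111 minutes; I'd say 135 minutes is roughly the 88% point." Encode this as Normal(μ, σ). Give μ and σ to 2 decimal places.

μ = 119.23, σ = 13.42

For Normal(μ,σ), the p-quantile is μ + z_p·σ. Here z_{0.27} = -0.6128, z_{0.88} = 1.175.
So 111 = μ − 0.6128σ and 135 = μ + 1.175σ.
Subtracting: σ = (135 − 111)/(1.175 − (-0.6128)) = 13.42.
Then μ = 111 − (-0.6128)·13.42 = 119.23.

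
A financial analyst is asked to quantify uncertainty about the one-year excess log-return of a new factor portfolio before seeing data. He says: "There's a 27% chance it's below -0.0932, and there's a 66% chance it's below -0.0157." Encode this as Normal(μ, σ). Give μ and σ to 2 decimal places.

μ = -0.05, σ = 0.08

For Normal(μ,σ), the p-quantile is μ + z_p·σ. Here z_{0.27} = -0.6128, z_{0.66} = 0.4125.
So -0.0932 = μ − 0.6128σ and -0.0157 = μ + 0.4125σ.
Subtracting: σ = (-0.0157 − -0.0932)/(0.4125 − (-0.6128)) = 0.08.
Then μ = -0.0932 − (-0.6128)·0.08 = -0.05.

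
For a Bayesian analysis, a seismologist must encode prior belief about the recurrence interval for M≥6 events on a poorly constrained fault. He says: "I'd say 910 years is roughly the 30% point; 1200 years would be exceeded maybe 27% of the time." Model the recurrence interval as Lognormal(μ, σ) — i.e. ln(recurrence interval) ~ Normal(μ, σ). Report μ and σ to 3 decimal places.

μ ≈ 6.941, σ ≈ 0.243

If T ~ Lognormal(μ,σ) then ln T ~ Normal(μ,σ), so the p-quantile of ln T is μ + z_p·σ.
ln(910) = 6.813 and ln(1200) = 7.09; z_{0.3} = -0.5244, z_{0.73} = 0.6128.
σ = (7.09 − 6.813)/(0.6128 − (-0.5244)) = 0.243.
μ = 6.813 − (-0.5244)·0.243 = 6.941.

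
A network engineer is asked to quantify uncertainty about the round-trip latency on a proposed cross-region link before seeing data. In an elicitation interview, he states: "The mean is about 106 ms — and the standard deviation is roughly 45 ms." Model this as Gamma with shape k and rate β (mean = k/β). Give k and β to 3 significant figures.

For Gamma(k, rate β): mean = k/β, variance = k/β², so CV = 1/√k.
CV = SD/mean = 45/106 = 0.4245, hence k = 1/CV² = 5.55.
Then β = k/mean = 5.55/106 = 0.0523.

k ≈ 5.55, β ≈ 0.0523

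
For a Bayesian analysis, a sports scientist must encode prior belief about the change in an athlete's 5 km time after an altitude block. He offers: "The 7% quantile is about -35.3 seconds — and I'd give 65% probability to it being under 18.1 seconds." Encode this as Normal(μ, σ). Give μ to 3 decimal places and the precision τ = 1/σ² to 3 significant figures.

The p-quantile of Normal(μ,σ) is μ + z_p·σ, with z_{0.07} = -1.476 and z_{0.65} = 0.3853.
Eliminate σ: μ = (z₂·x₁ − z₁·x₂)/(z₂ − z₁) = (0.3853·-35.3 − (-1.476)·18.1)/1.861 = 7.044.
Then σ = (x₂ − x₁)/(z₂ − z₁) = (18.1 − -35.3)/1.861 = 28.693.
Precision τ = 1/σ² = 1/28.69² = 0.00121.

μ = 7.044, τ = 0.00121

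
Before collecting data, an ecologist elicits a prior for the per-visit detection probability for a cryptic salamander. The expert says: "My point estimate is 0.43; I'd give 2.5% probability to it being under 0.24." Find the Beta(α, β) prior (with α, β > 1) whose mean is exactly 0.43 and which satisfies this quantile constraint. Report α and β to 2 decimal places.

α ≈ 9.92, β ≈ 13.15

With mean 0.43 fixed, write α = 0.43s, β = 0.57s where s = α+β.
Need P(θ < 0.24) = 0.025 under Beta(0.43s, 0.57s). Normal approximation: (q−m)/√(m(1−m)/s) ≈ z_{0.025} = -1.96, so s ≈ 0.43·0.57·(-1.96)²/(0.24−0.43)² = 26.1.
At s = 26.1: P(θ<0.24) ≈ 0.018. Adjusting to match 0.025 gives s ≈ 23.07.
So α = 0.43·23.07 ≈ 9.92, β = 0.57·23.07 ≈ 13.15.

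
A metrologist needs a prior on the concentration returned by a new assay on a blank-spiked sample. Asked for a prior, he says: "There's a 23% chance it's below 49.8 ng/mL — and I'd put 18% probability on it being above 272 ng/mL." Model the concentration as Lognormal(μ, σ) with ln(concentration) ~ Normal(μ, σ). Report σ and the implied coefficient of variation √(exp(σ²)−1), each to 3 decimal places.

σ ≈ 1.026, CV ≈ 1.366

If T ~ Lognormal(μ,σ) then ln T ~ Normal(μ,σ), so the p-quantile of ln T is μ + z_p·σ.
ln(49.8) = 3.908 and ln(272) = 5.606; z_{0.23} = -0.7388, z_{0.82} = 0.9154.
σ = (5.606 − 3.908)/(0.9154 − (-0.7388)) = 1.026.
μ = 3.908 − (-0.7388)·1.026 = 4.666.
CV = √(exp(σ²)−1) = √(exp(1.0534)−1) = 1.366.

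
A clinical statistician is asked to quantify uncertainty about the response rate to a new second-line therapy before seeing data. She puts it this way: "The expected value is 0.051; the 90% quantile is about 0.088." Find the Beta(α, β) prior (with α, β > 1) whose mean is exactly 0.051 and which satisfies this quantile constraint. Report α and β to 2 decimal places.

α ≈ 3.24, β ≈ 60.21

With mean 0.051 fixed, write α = 0.051s, β = 0.949s where s = α+β.
Need P(θ < 0.088) = 0.9 under Beta(0.051s, 0.949s). Normal approximation: (q−m)/√(m(1−m)/s) ≈ z_{0.9} = 1.28, so s ≈ 0.051·0.949·(1.28)²/(0.088−0.051)² = 58.1.
At s = 58.1: P(θ<0.088) ≈ 0.893. Adjusting to match 0.9 gives s ≈ 63.44.
So α = 0.051·63.44 ≈ 3.24, β = 0.949·63.44 ≈ 60.21.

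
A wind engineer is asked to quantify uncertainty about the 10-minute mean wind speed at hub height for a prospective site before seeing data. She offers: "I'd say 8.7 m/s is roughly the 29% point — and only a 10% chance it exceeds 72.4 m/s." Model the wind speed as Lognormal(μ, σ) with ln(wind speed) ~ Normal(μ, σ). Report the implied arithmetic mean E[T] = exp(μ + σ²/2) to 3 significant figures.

If T ~ Lognormal(μ,σ) then ln T ~ Normal(μ,σ), so the p-quantile of ln T is μ + z_p·σ.
ln(8.7) = 2.163 and ln(72.4) = 4.282; z_{0.29} = -0.5534, z_{0.9} = 1.282.
σ = (4.282 − 2.163)/(1.282 − (-0.5534)) = 1.155.
μ = 2.163 − (-0.5534)·1.155 = 2.802.
E[T] = exp(μ + σ²/2) = exp(2.802 + 0.6667) = 32.1 m/s.

E[T] ≈ 32.1 m/s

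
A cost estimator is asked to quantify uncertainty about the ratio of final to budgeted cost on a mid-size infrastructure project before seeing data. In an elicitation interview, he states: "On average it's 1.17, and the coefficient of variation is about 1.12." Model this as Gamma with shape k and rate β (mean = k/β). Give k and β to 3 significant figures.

k ≈ 0.797, β ≈ 0.681

For Gamma(k, rate β): mean = k/β, variance = k/β², so CV = 1/√k.
CV = 1.12, hence k = 1/CV² = 0.797.
Then β = k/mean = 0.797/1.17 = 0.681.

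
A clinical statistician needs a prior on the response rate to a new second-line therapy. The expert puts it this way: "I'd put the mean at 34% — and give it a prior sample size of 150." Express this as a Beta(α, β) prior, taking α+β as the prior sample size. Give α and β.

Under the effective-sample-size interpretation, Beta(α, β) has prior mean α/(α+β) and prior sample size α+β.
So α+β = 150 and α/(α+β) = 0.34, giving α = 0.34·150 = 51 and β = 150 − 51 = 99.

α = 51, β = 99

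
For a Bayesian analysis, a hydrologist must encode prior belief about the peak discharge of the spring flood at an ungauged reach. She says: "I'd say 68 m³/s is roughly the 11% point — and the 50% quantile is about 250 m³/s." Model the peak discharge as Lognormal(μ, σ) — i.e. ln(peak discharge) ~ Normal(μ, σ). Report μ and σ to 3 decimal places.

μ ≈ 5.521, σ ≈ 1.061

If T ~ Lognormal(μ,σ) then ln T ~ Normal(μ,σ), so the p-quantile of ln T is μ + z_p·σ.
ln(68) = 4.22 and ln(250) = 5.521; z_{0.11} = -1.227, z_{0.5} = 0.
σ = (5.521 − 4.22)/(0 − (-1.227)) = 1.061.
μ = 4.22 − (-1.227)·1.061 = 5.521.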